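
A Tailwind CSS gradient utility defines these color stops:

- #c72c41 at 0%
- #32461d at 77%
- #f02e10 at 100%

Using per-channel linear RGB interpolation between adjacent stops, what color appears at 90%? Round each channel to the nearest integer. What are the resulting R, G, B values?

(157, 56, 22)

90% lies between the 77% and 100% stops, so the local fraction is t = (90 − 77)/(100 − 77) = 13/23 ≈ 0.5652.
#32461d → (50, 70, 29); #f02e10 → (240, 46, 16).
R = 50 + 0.5652 × (240 − 50) = 157.388 → 157
G = 70 + 0.5652 × (46 − 70) = 56.435 → 56
B = 29 + 0.5652 × (16 − 29) = 21.652 → 22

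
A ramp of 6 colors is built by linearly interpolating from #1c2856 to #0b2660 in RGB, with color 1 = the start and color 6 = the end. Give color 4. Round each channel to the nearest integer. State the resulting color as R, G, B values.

(18, 39, 92)

With 6 swatches and endpoints inclusive, swatch 4 sits at t = (4 − 1)/(6 − 1) = 3/5 ≈ 0.6.
#1c2856 → (28, 40, 86); #0b2660 → (11, 38, 96).
R = 28 + 0.6 × (11 − 28) = 17.8 → 18
G = 40 + 0.6 × (38 − 40) = 38.8 → 39
B = 86 + 0.6 × (96 − 86) = 92 → 92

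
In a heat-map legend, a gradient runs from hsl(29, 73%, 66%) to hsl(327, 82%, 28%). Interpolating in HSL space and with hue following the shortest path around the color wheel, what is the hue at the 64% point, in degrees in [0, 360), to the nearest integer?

Hue: 327 − 29 = 298°, but |298| > 180 so the shorter arc goes the other way: Δh = 298 − 360 = -62°.
H = 29 + 0.64 × (-62) = -10.68 → -11 → -11 mod 360 = 349°

349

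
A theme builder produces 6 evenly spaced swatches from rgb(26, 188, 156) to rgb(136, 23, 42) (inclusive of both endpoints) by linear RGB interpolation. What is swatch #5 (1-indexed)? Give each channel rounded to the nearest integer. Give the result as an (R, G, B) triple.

With 6 swatches and endpoints inclusive, swatch 5 sits at t = (5 − 1)/(6 − 1) = 4/5 ≈ 0.8.
R = 26 + 0.8 × (136 − 26) = 114 → 114
G = 188 + 0.8 × (23 − 188) = 56 → 56
B = 156 + 0.8 × (42 − 156) = 64.8 → 65

(114, 56, 65)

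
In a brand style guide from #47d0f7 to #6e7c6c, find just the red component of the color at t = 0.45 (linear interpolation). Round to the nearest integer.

R₁ = 71 (from #47d0f7), R₂ = 110 (from #6e7c6c).
R = 71 + 0.45 × (110 − 71) = 88.55 → 89

89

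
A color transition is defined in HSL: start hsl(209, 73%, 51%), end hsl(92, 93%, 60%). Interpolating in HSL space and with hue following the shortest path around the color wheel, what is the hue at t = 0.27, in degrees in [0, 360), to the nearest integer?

Hue arc: Δh = 92 − 209 = -117° (|Δh| ≤ 180, already the shorter path).
H = 209 + 0.27 × (-117) = 177.41 → 177°

177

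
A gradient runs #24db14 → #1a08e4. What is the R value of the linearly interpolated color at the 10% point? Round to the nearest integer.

35

R₁ = 36 (from #24db14), R₂ = 26 (from #1a08e4).
R = 36 + 0.1 × (26 − 36) = 35 → 35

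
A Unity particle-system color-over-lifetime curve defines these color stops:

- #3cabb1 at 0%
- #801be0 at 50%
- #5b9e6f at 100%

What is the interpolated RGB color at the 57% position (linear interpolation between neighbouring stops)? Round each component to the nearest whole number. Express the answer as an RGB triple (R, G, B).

57% lies between the 50% and 100% stops, so the local fraction is t = (57 − 50)/(100 − 50) = 7/50 ≈ 0.14.
#801be0 → (128, 27, 224); #5b9e6f → (91, 158, 111).
R = 128 + 0.14 × (91 − 128) = 122.82 → 123
G = 27 + 0.14 × (158 − 27) = 45.34 → 45
B = 224 + 0.14 × (111 − 224) = 208.18 → 208

(123, 45, 208)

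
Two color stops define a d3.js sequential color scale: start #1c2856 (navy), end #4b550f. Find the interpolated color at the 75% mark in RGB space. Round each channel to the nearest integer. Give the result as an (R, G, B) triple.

#1c2856 → (28, 40, 86); #4b550f → (75, 85, 15).
75% corresponds to t = 0.75.
R = 28 + 0.75 × (75 − 28) = 28 + 0.75 × 47 = 63.25 → 63
G = 40 + 0.75 × (85 − 40) = 40 + 0.75 × 45 = 73.75 → 74
B = 86 + 0.75 × (15 − 86) = 86 + 0.75 × -71 = 32.75 → 33
So the blended color is (63, 74, 33), about #3f4a21.

(63, 74, 33)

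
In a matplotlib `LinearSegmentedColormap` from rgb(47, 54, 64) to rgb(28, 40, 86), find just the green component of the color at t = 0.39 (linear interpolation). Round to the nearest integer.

49

G = 54 + 0.39 × (40 − 54) = 48.54 → 49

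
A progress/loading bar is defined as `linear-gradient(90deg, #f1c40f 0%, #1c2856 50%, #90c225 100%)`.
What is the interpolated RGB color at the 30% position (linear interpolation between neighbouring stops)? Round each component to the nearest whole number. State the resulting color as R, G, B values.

(113, 102, 58)

30% lies between the 0% and 50% stops, so the local fraction is t = (30 − 0)/(50 − 0) = 30/50 ≈ 0.6.
#f1c40f → (241, 196, 15); #1c2856 → (28, 40, 86).
R = 241 + 0.6 × (28 − 241) = 113.2 → 113
G = 196 + 0.6 × (40 − 196) = 102.4 → 102
B = 15 + 0.6 × (86 − 15) = 57.6 → 58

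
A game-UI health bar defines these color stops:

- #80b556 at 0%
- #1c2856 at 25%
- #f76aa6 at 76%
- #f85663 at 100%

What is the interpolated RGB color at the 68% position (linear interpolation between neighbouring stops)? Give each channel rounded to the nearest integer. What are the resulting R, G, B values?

(213, 96, 153)

68% lies between the 25% and 76% stops, so the local fraction is t = (68 − 25)/(76 − 25) = 43/51 ≈ 0.8431.
#1c2856 → (28, 40, 86); #f76aa6 → (247, 106, 166).
R = 28 + 0.8431 × (247 − 28) = 212.639 → 213
G = 40 + 0.8431 × (106 − 40) = 95.645 → 96
B = 86 + 0.8431 × (166 − 86) = 153.448 → 153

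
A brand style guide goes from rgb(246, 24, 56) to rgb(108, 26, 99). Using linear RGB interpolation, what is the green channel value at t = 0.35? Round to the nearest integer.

25

G = 24 + 0.35 × (26 − 24) = 24.7 → 25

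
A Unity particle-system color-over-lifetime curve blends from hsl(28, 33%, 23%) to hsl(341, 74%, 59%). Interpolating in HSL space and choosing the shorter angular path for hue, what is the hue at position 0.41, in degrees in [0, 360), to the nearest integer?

Hue: 341 − 28 = 313°, but |313| > 180 so the shorter arc goes the other way: Δh = 313 − 360 = -47°.
H = 28 + 0.41 × (-47) = 8.73 → 9°

9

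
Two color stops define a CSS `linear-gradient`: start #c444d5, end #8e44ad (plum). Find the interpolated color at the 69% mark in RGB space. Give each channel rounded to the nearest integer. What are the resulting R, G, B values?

#c444d5 → (196, 68, 213); #8e44ad → (142, 68, 173).
69% corresponds to t = 0.69.
R = 196 + 0.69 × (142 − 196) = 196 + 0.69 × -54 = 158.74 → 159
G = 68 + 0.69 × (68 − 68) = 68 + 0.69 × 0 = 68 → 68
B = 213 + 0.69 × (173 − 213) = 213 + 0.69 × -40 = 185.4 → 185

(159, 68, 185)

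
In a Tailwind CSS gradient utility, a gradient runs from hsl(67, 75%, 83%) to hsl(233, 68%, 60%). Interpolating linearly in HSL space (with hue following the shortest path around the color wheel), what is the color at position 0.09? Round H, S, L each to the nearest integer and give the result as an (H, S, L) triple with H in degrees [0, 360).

Hue arc: Δh = 233 − 67 = 166° (|Δh| ≤ 180, already the shorter path).
H = 67 + 0.09 × (166) = 81.94 → 82°
S = 75 + 0.09 × (68 − 75) = 74.37 → 74%
L = 83 + 0.09 × (60 − 83) = 80.93 → 81%

(82, 74, 81)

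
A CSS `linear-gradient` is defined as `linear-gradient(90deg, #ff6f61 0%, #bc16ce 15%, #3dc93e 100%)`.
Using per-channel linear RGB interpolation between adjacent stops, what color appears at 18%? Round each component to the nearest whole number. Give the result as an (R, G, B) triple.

18% lies between the 15% and 100% stops, so the local fraction is t = (18 − 15)/(100 − 15) = 3/85 ≈ 0.0353.
#bc16ce → (188, 22, 206); #3dc93e → (61, 201, 62).
R = 188 + 0.0353 × (61 − 188) = 183.517 → 184
G = 22 + 0.0353 × (201 − 22) = 28.319 → 28
B = 206 + 0.0353 × (62 − 206) = 200.917 → 201

(184, 28, 201)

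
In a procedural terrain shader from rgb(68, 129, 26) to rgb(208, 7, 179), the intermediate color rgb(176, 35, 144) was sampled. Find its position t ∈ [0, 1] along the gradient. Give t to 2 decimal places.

Invert the lerp on the B channel (largest span, 153): t = (144 − 26) / (179 − 26) = 118/153 = 0.77124.
Check on R: (176 − 68)/(208 − 68) = 0.7714 ✓

0.77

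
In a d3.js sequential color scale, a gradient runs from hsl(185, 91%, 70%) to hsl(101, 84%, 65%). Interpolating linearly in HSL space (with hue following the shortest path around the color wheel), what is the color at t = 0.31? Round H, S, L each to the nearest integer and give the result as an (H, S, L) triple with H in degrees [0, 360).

Hue arc: Δh = 101 − 185 = -84° (|Δh| ≤ 180, already the shorter path).
H = 185 + 0.31 × (-84) = 158.96 → 159°
S = 91 + 0.31 × (84 − 91) = 88.83 → 89%
L = 70 + 0.31 × (65 − 70) = 68.45 → 68%

(159, 89, 68)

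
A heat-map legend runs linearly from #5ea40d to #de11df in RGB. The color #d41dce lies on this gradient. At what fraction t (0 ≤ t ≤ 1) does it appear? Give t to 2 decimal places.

0.92

Invert the lerp on the B channel (largest span, 210): t = (206 − 13) / (223 − 13) = 193/210 = 0.91905.
Check on R: (212 − 94)/(222 − 94) = 0.9219 ✓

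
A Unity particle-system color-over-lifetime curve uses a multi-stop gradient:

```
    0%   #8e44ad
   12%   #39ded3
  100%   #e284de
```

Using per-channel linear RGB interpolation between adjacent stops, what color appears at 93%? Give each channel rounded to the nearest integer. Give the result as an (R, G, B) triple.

(213, 139, 221)

93% lies between the 12% and 100% stops, so the local fraction is t = (93 − 12)/(100 − 12) = 81/88 ≈ 0.9205.
#39ded3 → (57, 222, 211); #e284de → (226, 132, 222).
R = 57 + 0.9205 × (226 − 57) = 212.565 → 213
G = 222 + 0.9205 × (132 − 222) = 139.155 → 139
B = 211 + 0.9205 × (222 − 211) = 221.125 → 221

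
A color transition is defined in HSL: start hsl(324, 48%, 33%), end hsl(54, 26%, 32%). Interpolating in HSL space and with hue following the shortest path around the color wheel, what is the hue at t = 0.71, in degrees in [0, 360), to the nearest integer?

Hue: 54 − 324 = -270°, but |-270| > 180 so the shorter arc goes the other way: Δh = -270 + 360 = 90°.
H = 324 + 0.71 × (90) = 387.9 → 388 → 388 mod 360 = 28°

28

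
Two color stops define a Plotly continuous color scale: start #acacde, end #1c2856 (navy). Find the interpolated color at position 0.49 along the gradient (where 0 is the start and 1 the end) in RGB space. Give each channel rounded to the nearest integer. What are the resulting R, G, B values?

(101, 107, 155)

#acacde → (172, 172, 222); #1c2856 → (28, 40, 86).
R = 172 + 0.49 × (28 − 172) = 172 + 0.49 × -144 = 101.44 → 101
G = 172 + 0.49 × (40 − 172) = 172 + 0.49 × -132 = 107.32 → 107
B = 222 + 0.49 × (86 − 222) = 222 + 0.49 × -136 = 155.36 → 155
So the blended color is (101, 107, 155), about #656b9b.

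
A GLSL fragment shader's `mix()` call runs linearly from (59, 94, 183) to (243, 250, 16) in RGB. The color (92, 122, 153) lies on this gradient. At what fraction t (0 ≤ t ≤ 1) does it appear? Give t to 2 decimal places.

0.18

Invert the lerp on the R channel (largest span, 184): t = (92 − 59) / (243 − 59) = 33/184 = 0.17935.
Check on G: (122 − 94)/(250 − 94) = 0.1795 ✓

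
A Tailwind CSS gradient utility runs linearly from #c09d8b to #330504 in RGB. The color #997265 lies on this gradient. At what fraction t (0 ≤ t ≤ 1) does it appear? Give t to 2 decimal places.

Invert the lerp on the G channel (largest span, 152): t = (114 − 157) / (5 − 157) = -43/-152 = 0.28289.
Check on R: (153 − 192)/(51 − 192) = 0.2766 ✓

0.28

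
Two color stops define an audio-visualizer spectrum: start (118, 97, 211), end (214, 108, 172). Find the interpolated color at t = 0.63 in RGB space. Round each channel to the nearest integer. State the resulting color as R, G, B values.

(178, 104, 186)

R = 118 + 0.63 × (214 − 118) = 118 + 0.63 × 96 = 178.48 → 178
G = 97 + 0.63 × (108 − 97) = 97 + 0.63 × 11 = 103.93 → 104
B = 211 + 0.63 × (172 − 211) = 211 + 0.63 × -39 = 186.43 → 186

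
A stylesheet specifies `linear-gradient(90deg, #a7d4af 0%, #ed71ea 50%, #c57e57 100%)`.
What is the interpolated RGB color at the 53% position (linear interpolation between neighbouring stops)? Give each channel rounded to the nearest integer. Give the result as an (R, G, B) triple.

(235, 114, 225)

53% lies between the 50% and 100% stops, so the local fraction is t = (53 − 50)/(100 − 50) = 3/50 ≈ 0.06.
#ed71ea → (237, 113, 234); #c57e57 → (197, 126, 87).
R = 237 + 0.06 × (197 − 237) = 234.6 → 235
G = 113 + 0.06 × (126 − 113) = 113.78 → 114
B = 234 + 0.06 × (87 − 234) = 225.18 → 225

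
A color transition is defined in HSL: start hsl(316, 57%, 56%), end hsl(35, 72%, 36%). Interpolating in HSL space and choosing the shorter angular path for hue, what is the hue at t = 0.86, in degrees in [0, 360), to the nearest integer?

24

Hue: 35 − 316 = -281°, but |-281| > 180 so the shorter arc goes the other way: Δh = -281 + 360 = 79°.
H = 316 + 0.86 × (79) = 383.94 → 384 → 384 mod 360 = 24°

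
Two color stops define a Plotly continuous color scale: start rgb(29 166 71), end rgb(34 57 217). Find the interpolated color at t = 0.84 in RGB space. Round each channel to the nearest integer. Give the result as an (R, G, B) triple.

(33, 74, 194)

R = 29 + 0.84 × (34 − 29) = 29 + 0.84 × 5 = 33.2 → 33
G = 166 + 0.84 × (57 − 166) = 166 + 0.84 × -109 = 74.44 → 74
B = 71 + 0.84 × (217 − 71) = 71 + 0.84 × 146 = 193.64 → 194
So the blended color is (33, 74, 194), about #214ac2.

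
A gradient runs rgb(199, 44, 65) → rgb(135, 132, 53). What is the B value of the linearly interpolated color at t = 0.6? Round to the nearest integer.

58

B = 65 + 0.6 × (53 − 65) = 57.8 → 58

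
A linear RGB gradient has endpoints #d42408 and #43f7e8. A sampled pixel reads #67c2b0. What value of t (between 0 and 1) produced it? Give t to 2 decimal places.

Invert the lerp on the B channel (largest span, 224): t = (176 − 8) / (232 − 8) = 168/224 = 0.75.
Check on R: (103 − 212)/(67 − 212) = 0.7517 ✓

0.75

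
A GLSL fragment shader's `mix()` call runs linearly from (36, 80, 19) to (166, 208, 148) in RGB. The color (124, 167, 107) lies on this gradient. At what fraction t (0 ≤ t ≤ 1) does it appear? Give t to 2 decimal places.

Invert the lerp on the R channel (largest span, 130): t = (124 − 36) / (166 − 36) = 88/130 = 0.67692.
Check on G: (167 − 80)/(208 − 80) = 0.6797 ✓

0.68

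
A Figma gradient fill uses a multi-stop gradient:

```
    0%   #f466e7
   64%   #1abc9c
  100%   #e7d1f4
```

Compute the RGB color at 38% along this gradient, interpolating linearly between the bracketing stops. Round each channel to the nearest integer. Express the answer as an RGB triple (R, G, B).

(115, 153, 186)

38% lies between the 0% and 64% stops, so the local fraction is t = (38 − 0)/(64 − 0) = 38/64 ≈ 0.5938.
#f466e7 → (244, 102, 231); #1abc9c → (26, 188, 156).
R = 244 + 0.5938 × (26 − 244) = 114.552 → 115
G = 102 + 0.5938 × (188 − 102) = 153.067 → 153
B = 231 + 0.5938 × (156 − 231) = 186.465 → 186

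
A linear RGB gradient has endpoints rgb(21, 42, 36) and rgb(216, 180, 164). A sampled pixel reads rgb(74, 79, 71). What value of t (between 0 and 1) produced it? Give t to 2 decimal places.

0.27

Invert the lerp on the R channel (largest span, 195): t = (74 − 21) / (216 − 21) = 53/195 = 0.27179.
Check on G: (79 − 42)/(180 − 42) = 0.2681 ✓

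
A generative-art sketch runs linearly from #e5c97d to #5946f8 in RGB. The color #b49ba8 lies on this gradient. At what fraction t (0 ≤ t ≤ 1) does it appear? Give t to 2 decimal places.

Invert the lerp on the R channel (largest span, 140): t = (180 − 229) / (89 − 229) = -49/-140 = 0.35.
Check on G: (155 − 201)/(70 − 201) = 0.3511 ✓

0.35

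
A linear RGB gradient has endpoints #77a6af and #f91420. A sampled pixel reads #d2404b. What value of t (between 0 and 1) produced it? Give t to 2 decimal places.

0.70

Invert the lerp on the G channel (largest span, 146): t = (64 − 166) / (20 − 166) = -102/-146 = 0.69863.
Check on R: (210 − 119)/(249 − 119) = 0.7 ✓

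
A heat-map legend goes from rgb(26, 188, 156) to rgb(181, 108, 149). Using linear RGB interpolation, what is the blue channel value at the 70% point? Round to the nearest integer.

151

B = 156 + 0.7 × (149 − 156) = 151.1 → 151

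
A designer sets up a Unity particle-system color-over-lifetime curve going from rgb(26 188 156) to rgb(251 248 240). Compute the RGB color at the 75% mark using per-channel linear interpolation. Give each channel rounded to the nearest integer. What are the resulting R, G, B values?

75% corresponds to t = 0.75.
R = 26 + 0.75 × (251 − 26) = 26 + 0.75 × 225 = 194.75 → 195
G = 188 + 0.75 × (248 − 188) = 188 + 0.75 × 60 = 233 → 233
B = 156 + 0.75 × (240 − 156) = 156 + 0.75 × 84 = 219 → 219

(195, 233, 219)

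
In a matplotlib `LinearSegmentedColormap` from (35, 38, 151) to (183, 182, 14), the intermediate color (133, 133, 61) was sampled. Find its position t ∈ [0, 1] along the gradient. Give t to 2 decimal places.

Invert the lerp on the R channel (largest span, 148): t = (133 − 35) / (183 − 35) = 98/148 = 0.66216.
Check on G: (133 − 38)/(182 − 38) = 0.6597 ✓

0.66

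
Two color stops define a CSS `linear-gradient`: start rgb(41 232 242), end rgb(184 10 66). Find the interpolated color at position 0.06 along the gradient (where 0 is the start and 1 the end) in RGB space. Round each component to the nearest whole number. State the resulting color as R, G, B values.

R = 41 + 0.06 × (184 − 41) = 41 + 0.06 × 143 = 49.58 → 50
G = 232 + 0.06 × (10 − 232) = 232 + 0.06 × -222 = 218.68 → 219
B = 242 + 0.06 × (66 − 242) = 242 + 0.06 × -176 = 231.44 → 231
So the blended color is (50, 219, 231), about #32dbe7.

(50, 219, 231)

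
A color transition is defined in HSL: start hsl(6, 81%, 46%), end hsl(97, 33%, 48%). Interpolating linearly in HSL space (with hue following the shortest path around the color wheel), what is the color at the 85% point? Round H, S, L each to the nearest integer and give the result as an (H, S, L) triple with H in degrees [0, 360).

Hue arc: Δh = 97 − 6 = 91° (|Δh| ≤ 180, already the shorter path).
H = 6 + 0.85 × (91) = 83.35 → 83°
S = 81 + 0.85 × (33 − 81) = 40.2 → 40%
L = 46 + 0.85 × (48 − 46) = 47.7 → 48%

(83, 40, 48)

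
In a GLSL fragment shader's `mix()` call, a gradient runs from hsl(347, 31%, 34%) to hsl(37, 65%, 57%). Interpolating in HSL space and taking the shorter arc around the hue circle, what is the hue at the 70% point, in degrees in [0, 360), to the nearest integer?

Hue: 37 − 347 = -310°, but |-310| > 180 so the shorter arc goes the other way: Δh = -310 + 360 = 50°.
H = 347 + 0.7 × (50) = 382 → 382 → 382 mod 360 = 22°

22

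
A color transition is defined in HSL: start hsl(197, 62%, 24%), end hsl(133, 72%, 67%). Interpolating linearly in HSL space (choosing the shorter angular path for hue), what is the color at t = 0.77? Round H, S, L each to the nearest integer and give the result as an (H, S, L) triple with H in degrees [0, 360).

Hue arc: Δh = 133 − 197 = -64° (|Δh| ≤ 180, already the shorter path).
H = 197 + 0.77 × (-64) = 147.72 → 148°
S = 62 + 0.77 × (72 − 62) = 69.7 → 70%
L = 24 + 0.77 × (67 − 24) = 57.11 → 57%

(148, 70, 57)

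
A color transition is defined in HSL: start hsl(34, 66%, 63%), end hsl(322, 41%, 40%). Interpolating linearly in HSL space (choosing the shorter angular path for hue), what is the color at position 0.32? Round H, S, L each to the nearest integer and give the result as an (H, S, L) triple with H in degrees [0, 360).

(11, 58, 56)

Hue: 322 − 34 = 288°, but |288| > 180 so the shorter arc goes the other way: Δh = 288 − 360 = -72°.
H = 34 + 0.32 × (-72) = 10.96 → 11°
S = 66 + 0.32 × (41 − 66) = 58 → 58%
L = 63 + 0.32 × (40 − 63) = 55.64 → 56%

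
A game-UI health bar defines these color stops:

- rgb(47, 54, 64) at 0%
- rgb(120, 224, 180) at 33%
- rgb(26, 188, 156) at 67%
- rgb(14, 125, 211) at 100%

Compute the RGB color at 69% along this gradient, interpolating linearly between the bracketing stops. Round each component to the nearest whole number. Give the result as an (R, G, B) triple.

(25, 184, 159)

69% lies between the 67% and 100% stops, so the local fraction is t = (69 − 67)/(100 − 67) = 2/33 ≈ 0.0606.
R = 26 + 0.0606 × (14 − 26) = 25.273 → 25
G = 188 + 0.0606 × (125 − 188) = 184.182 → 184
B = 156 + 0.0606 × (211 − 156) = 159.333 → 159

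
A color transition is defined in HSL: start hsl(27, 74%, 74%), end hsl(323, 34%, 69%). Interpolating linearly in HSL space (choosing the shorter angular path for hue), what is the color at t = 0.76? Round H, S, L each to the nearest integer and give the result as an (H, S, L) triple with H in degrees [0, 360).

(338, 44, 70)

Hue: 323 − 27 = 296°, but |296| > 180 so the shorter arc goes the other way: Δh = 296 − 360 = -64°.
H = 27 + 0.76 × (-64) = -21.64 → -22 → -22 mod 360 = 338°
S = 74 + 0.76 × (34 − 74) = 43.6 → 44%
L = 74 + 0.76 × (69 − 74) = 70.2 → 70%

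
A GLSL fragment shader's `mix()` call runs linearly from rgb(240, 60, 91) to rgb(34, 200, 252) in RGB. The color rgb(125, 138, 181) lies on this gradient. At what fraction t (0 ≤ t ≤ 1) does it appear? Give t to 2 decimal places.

0.56

Invert the lerp on the R channel (largest span, 206): t = (125 − 240) / (34 − 240) = -115/-206 = 0.55825.
Check on G: (138 − 60)/(200 − 60) = 0.5571 ✓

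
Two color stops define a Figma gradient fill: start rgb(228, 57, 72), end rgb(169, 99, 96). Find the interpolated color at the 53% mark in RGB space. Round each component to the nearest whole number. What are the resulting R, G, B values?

(197, 79, 85)

53% corresponds to t = 0.53.
R = 228 + 0.53 × (169 − 228) = 228 + 0.53 × -59 = 196.73 → 197
G = 57 + 0.53 × (99 − 57) = 57 + 0.53 × 42 = 79.26 → 79
B = 72 + 0.53 × (96 − 72) = 72 + 0.53 × 24 = 84.72 → 85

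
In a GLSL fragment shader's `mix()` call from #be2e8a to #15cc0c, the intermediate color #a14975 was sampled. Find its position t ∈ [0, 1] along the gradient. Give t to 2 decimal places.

0.17

Invert the lerp on the R channel (largest span, 169): t = (161 − 190) / (21 − 190) = -29/-169 = 0.1716.
Check on G: (73 − 46)/(204 − 46) = 0.1709 ✓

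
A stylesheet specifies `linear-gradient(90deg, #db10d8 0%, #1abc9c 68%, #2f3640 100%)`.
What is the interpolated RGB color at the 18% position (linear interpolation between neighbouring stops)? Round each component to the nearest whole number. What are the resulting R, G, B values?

18% lies between the 0% and 68% stops, so the local fraction is t = (18 − 0)/(68 − 0) = 18/68 ≈ 0.2647.
#db10d8 → (219, 16, 216); #1abc9c → (26, 188, 156).
R = 219 + 0.2647 × (26 − 219) = 167.913 → 168
G = 16 + 0.2647 × (188 − 16) = 61.528 → 62
B = 216 + 0.2647 × (156 − 216) = 200.118 → 200

(168, 62, 200)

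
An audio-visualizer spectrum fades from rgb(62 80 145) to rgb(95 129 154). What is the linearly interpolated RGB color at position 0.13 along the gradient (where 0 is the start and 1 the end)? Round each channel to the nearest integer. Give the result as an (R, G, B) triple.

(66, 86, 146)

R = 62 + 0.13 × (95 − 62) = 62 + 0.13 × 33 = 66.29 → 66
G = 80 + 0.13 × (129 − 80) = 80 + 0.13 × 49 = 86.37 → 86
B = 145 + 0.13 × (154 − 145) = 145 + 0.13 × 9 = 146.17 → 146
So the blended color is (66, 86, 146), about #425692.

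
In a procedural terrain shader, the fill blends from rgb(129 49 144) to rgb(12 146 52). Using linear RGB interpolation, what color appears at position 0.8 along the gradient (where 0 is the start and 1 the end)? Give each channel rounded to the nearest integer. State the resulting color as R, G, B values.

R = 129 + 0.8 × (12 − 129) = 129 + 0.8 × -117 = 35.4 → 35
G = 49 + 0.8 × (146 − 49) = 49 + 0.8 × 97 = 126.6 → 127
B = 144 + 0.8 × (52 − 144) = 144 + 0.8 × -92 = 70.4 → 70

(35, 127, 70)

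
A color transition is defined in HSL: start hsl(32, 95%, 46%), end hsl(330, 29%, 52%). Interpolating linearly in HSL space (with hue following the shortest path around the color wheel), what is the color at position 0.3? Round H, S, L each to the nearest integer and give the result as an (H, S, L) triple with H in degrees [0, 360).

(13, 75, 48)

Hue: 330 − 32 = 298°, but |298| > 180 so the shorter arc goes the other way: Δh = 298 − 360 = -62°.
H = 32 + 0.3 × (-62) = 13.4 → 13°
S = 95 + 0.3 × (29 − 95) = 75.2 → 75%
L = 46 + 0.3 × (52 − 46) = 47.8 → 48%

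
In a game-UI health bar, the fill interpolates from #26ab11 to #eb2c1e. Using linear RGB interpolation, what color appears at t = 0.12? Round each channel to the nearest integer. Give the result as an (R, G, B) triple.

(62, 156, 19)

#26ab11 → (38, 171, 17); #eb2c1e → (235, 44, 30).
R = 38 + 0.12 × (235 − 38) = 38 + 0.12 × 197 = 61.64 → 62
G = 171 + 0.12 × (44 − 171) = 171 + 0.12 × -127 = 155.76 → 156
B = 17 + 0.12 × (30 − 17) = 17 + 0.12 × 13 = 18.56 → 19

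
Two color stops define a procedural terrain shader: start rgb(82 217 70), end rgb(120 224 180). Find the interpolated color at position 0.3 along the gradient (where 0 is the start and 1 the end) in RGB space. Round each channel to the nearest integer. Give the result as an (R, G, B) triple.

(93, 219, 103)

R = 82 + 0.3 × (120 − 82) = 82 + 0.3 × 38 = 93.4 → 93
G = 217 + 0.3 × (224 − 217) = 217 + 0.3 × 7 = 219.1 → 219
B = 70 + 0.3 × (180 − 70) = 70 + 0.3 × 110 = 103 → 103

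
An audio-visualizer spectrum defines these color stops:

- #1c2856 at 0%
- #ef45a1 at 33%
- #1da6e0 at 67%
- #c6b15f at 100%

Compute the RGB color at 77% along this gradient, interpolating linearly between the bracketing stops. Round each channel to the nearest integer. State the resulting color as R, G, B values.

77% lies between the 67% and 100% stops, so the local fraction is t = (77 − 67)/(100 − 67) = 10/33 ≈ 0.303.
#1da6e0 → (29, 166, 224); #c6b15f → (198, 177, 95).
R = 29 + 0.303 × (198 − 29) = 80.207 → 80
G = 166 + 0.303 × (177 − 166) = 169.333 → 169
B = 224 + 0.303 × (95 − 224) = 184.913 → 185

(80, 169, 185)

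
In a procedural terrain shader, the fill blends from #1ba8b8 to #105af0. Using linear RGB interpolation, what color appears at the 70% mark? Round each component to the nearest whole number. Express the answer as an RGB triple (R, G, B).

(19, 113, 223)

#1ba8b8 → (27, 168, 184); #105af0 → (16, 90, 240).
70% corresponds to t = 0.7.
R = 27 + 0.7 × (16 − 27) = 27 + 0.7 × -11 = 19.3 → 19
G = 168 + 0.7 × (90 − 168) = 168 + 0.7 × -78 = 113.4 → 113
B = 184 + 0.7 × (240 − 184) = 184 + 0.7 × 56 = 223.2 → 223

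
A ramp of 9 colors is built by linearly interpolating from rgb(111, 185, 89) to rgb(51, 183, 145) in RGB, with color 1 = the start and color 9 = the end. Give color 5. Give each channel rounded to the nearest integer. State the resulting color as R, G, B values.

With 9 swatches and endpoints inclusive, swatch 5 sits at t = (5 − 1)/(9 − 1) = 4/8 ≈ 0.5.
R = 111 + 0.5 × (51 − 111) = 81 → 81
G = 185 + 0.5 × (183 − 185) = 184 → 184
B = 89 + 0.5 × (145 − 89) = 117 → 117

(81, 184, 117)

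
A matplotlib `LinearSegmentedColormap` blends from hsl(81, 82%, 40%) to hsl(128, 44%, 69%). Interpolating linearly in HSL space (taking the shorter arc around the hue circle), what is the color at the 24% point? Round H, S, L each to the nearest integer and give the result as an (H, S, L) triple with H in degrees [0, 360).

Hue arc: Δh = 128 − 81 = 47° (|Δh| ≤ 180, already the shorter path).
H = 81 + 0.24 × (47) = 92.28 → 92°
S = 82 + 0.24 × (44 − 82) = 72.88 → 73%
L = 40 + 0.24 × (69 − 40) = 46.96 → 47%

(92, 73, 47)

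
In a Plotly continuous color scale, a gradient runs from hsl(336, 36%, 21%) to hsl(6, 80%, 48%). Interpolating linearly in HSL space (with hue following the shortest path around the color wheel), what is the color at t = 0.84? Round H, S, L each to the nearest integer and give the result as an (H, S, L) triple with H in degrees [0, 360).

(1, 73, 44)

Hue: 6 − 336 = -330°, but |-330| > 180 so the shorter arc goes the other way: Δh = -330 + 360 = 30°.
H = 336 + 0.84 × (30) = 361.2 → 361 → 361 mod 360 = 1°
S = 36 + 0.84 × (80 − 36) = 72.96 → 73%
L = 21 + 0.84 × (48 − 21) = 43.68 → 44%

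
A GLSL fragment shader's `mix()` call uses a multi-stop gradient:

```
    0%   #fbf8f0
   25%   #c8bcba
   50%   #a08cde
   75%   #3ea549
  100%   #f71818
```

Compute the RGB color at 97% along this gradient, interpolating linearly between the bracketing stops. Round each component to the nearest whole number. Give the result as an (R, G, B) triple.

97% lies between the 75% and 100% stops, so the local fraction is t = (97 − 75)/(100 − 75) = 22/25 ≈ 0.88.
#3ea549 → (62, 165, 73); #f71818 → (247, 24, 24).
R = 62 + 0.88 × (247 − 62) = 224.8 → 225
G = 165 + 0.88 × (24 − 165) = 40.92 → 41
B = 73 + 0.88 × (24 − 73) = 29.88 → 30

(225, 41, 30)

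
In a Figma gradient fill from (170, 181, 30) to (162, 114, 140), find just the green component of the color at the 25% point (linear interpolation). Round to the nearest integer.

G = 181 + 0.25 × (114 − 181) = 164.25 → 164

164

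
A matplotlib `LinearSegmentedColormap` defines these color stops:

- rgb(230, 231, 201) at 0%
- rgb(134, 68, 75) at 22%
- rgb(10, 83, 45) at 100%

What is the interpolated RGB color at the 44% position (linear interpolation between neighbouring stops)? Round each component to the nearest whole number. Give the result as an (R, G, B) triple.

44% lies between the 22% and 100% stops, so the local fraction is t = (44 − 22)/(100 − 22) = 22/78 ≈ 0.2821.
R = 134 + 0.2821 × (10 − 134) = 99.02 → 99
G = 68 + 0.2821 × (83 − 68) = 72.231 → 72
B = 75 + 0.2821 × (45 − 75) = 66.537 → 67

(99, 72, 67)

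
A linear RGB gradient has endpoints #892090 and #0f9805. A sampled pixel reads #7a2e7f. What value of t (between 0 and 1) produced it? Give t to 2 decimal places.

0.12

Invert the lerp on the B channel (largest span, 139): t = (127 − 144) / (5 − 144) = -17/-139 = 0.1223.
Check on R: (122 − 137)/(15 − 137) = 0.123 ✓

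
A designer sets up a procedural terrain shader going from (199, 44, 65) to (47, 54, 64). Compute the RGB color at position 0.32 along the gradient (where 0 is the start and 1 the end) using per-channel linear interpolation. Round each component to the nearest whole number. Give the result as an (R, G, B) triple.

(150, 47, 65)

R = 199 + 0.32 × (47 − 199) = 199 + 0.32 × -152 = 150.36 → 150
G = 44 + 0.32 × (54 − 44) = 44 + 0.32 × 10 = 47.2 → 47
B = 65 + 0.32 × (64 − 65) = 65 + 0.32 × -1 = 64.68 → 65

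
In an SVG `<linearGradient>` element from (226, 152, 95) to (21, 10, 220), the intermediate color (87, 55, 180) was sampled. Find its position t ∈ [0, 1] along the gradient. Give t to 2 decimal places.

0.68

Invert the lerp on the R channel (largest span, 205): t = (87 − 226) / (21 − 226) = -139/-205 = 0.67805.
Check on G: (55 − 152)/(10 − 152) = 0.6831 ✓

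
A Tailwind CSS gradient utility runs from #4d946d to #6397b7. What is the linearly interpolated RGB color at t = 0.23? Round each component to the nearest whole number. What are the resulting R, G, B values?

(82, 149, 126)

#4d946d → (77, 148, 109); #6397b7 → (99, 151, 183).
R = 77 + 0.23 × (99 − 77) = 77 + 0.23 × 22 = 82.06 → 82
G = 148 + 0.23 × (151 − 148) = 148 + 0.23 × 3 = 148.69 → 149
B = 109 + 0.23 × (183 − 109) = 109 + 0.23 × 74 = 126.02 → 126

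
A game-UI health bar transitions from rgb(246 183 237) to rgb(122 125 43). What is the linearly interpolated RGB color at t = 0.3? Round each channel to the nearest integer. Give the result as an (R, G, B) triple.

R = 246 + 0.3 × (122 − 246) = 246 + 0.3 × -124 = 208.8 → 209
G = 183 + 0.3 × (125 − 183) = 183 + 0.3 × -58 = 165.6 → 166
B = 237 + 0.3 × (43 − 237) = 237 + 0.3 × -194 = 178.8 → 179

(209, 166, 179)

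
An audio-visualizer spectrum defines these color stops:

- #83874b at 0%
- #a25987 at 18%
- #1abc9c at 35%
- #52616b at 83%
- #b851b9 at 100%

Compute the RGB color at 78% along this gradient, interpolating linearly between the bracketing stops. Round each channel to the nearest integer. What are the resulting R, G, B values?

(76, 106, 112)

78% lies between the 35% and 83% stops, so the local fraction is t = (78 − 35)/(83 − 35) = 43/48 ≈ 0.8958.
#1abc9c → (26, 188, 156); #52616b → (82, 97, 107).
R = 26 + 0.8958 × (82 − 26) = 76.165 → 76
G = 188 + 0.8958 × (97 − 188) = 106.482 → 106
B = 156 + 0.8958 × (107 − 156) = 112.106 → 112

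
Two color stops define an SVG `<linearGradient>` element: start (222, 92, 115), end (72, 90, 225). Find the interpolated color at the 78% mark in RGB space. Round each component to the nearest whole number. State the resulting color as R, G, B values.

78% corresponds to t = 0.78.
R = 222 + 0.78 × (72 − 222) = 222 + 0.78 × -150 = 105 → 105
G = 92 + 0.78 × (90 − 92) = 92 + 0.78 × -2 = 90.44 → 90
B = 115 + 0.78 × (225 − 115) = 115 + 0.78 × 110 = 200.8 → 201
So the blended color is (105, 90, 201), about #695ac9.

(105, 90, 201)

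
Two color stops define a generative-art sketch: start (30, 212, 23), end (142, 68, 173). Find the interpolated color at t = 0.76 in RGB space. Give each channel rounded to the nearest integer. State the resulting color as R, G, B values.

(115, 103, 137)

R = 30 + 0.76 × (142 − 30) = 30 + 0.76 × 112 = 115.12 → 115
G = 212 + 0.76 × (68 − 212) = 212 + 0.76 × -144 = 102.56 → 103
B = 23 + 0.76 × (173 − 23) = 23 + 0.76 × 150 = 137 → 137
So the blended color is (115, 103, 137), about #736789.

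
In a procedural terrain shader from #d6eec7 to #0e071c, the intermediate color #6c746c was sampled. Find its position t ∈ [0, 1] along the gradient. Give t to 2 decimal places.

Invert the lerp on the G channel (largest span, 231): t = (116 − 238) / (7 − 238) = -122/-231 = 0.52814.
Check on R: (108 − 214)/(14 − 214) = 0.53 ✓

0.53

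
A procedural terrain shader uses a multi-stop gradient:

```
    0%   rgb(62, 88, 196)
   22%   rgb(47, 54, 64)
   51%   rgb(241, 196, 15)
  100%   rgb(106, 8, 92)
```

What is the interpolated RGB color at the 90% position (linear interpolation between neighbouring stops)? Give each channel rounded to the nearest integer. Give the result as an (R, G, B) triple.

90% lies between the 51% and 100% stops, so the local fraction is t = (90 − 51)/(100 − 51) = 39/49 ≈ 0.7959.
R = 241 + 0.7959 × (106 − 241) = 133.553 → 134
G = 196 + 0.7959 × (8 − 196) = 46.371 → 46
B = 15 + 0.7959 × (92 − 15) = 76.284 → 76

(134, 46, 76)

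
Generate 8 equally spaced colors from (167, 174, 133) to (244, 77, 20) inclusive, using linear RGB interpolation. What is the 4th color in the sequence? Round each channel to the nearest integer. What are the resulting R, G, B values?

(200, 132, 85)

With 8 swatches and endpoints inclusive, swatch 4 sits at t = (4 − 1)/(8 − 1) = 3/7 ≈ 0.4286.
R = 167 + 0.4286 × (244 − 167) = 200.002 → 200
G = 174 + 0.4286 × (77 − 174) = 132.426 → 132
B = 133 + 0.4286 × (20 − 133) = 84.568 → 85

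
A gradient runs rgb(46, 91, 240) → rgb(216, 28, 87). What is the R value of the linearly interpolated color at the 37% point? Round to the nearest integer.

109

R = 46 + 0.37 × (216 − 46) = 108.9 → 109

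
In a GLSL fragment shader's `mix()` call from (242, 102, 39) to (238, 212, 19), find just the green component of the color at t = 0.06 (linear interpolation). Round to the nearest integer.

109

G = 102 + 0.06 × (212 − 102) = 108.6 → 109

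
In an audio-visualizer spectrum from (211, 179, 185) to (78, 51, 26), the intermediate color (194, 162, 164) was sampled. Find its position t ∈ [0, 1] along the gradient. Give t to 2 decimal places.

0.13

Invert the lerp on the B channel (largest span, 159): t = (164 − 185) / (26 − 185) = -21/-159 = 0.13208.
Check on R: (194 − 211)/(78 − 211) = 0.1278 ✓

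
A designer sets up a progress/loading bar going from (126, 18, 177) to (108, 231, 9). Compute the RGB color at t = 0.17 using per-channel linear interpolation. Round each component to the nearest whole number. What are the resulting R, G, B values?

(123, 54, 148)

R = 126 + 0.17 × (108 − 126) = 126 + 0.17 × -18 = 122.94 → 123
G = 18 + 0.17 × (231 − 18) = 18 + 0.17 × 213 = 54.21 → 54
B = 177 + 0.17 × (9 − 177) = 177 + 0.17 × -168 = 148.44 → 148
So the blended color is (123, 54, 148), about #7b3694.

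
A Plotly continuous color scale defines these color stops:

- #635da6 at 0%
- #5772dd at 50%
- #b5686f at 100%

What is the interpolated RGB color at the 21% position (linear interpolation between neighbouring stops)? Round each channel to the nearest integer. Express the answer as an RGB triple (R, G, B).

21% lies between the 0% and 50% stops, so the local fraction is t = (21 − 0)/(50 − 0) = 21/50 ≈ 0.42.
#635da6 → (99, 93, 166); #5772dd → (87, 114, 221).
R = 99 + 0.42 × (87 − 99) = 93.96 → 94
G = 93 + 0.42 × (114 − 93) = 101.82 → 102
B = 166 + 0.42 × (221 − 166) = 189.1 → 189

(94, 102, 189)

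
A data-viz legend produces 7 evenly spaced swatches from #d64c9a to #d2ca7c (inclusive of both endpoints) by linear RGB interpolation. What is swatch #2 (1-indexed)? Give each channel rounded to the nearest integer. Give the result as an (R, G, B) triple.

(213, 97, 149)

With 7 swatches and endpoints inclusive, swatch 2 sits at t = (2 − 1)/(7 − 1) = 1/6 ≈ 0.1667.
#d64c9a → (214, 76, 154); #d2ca7c → (210, 202, 124).
R = 214 + 0.1667 × (210 − 214) = 213.333 → 213
G = 76 + 0.1667 × (202 − 76) = 97.004 → 97
B = 154 + 0.1667 × (124 − 154) = 148.999 → 149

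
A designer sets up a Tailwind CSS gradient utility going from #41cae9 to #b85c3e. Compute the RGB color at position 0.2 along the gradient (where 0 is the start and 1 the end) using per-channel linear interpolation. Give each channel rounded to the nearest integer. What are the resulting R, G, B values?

(89, 180, 199)

#41cae9 → (65, 202, 233); #b85c3e → (184, 92, 62).
R = 65 + 0.2 × (184 − 65) = 65 + 0.2 × 119 = 88.8 → 89
G = 202 + 0.2 × (92 − 202) = 202 + 0.2 × -110 = 180 → 180
B = 233 + 0.2 × (62 − 233) = 233 + 0.2 × -171 = 198.8 → 199
So the blended color is (89, 180, 199), about #59b4c7.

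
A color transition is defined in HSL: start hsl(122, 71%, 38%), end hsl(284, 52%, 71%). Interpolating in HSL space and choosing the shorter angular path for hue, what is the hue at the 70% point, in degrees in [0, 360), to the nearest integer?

Hue arc: Δh = 284 − 122 = 162° (|Δh| ≤ 180, already the shorter path).
H = 122 + 0.7 × (162) = 235.4 → 235°

235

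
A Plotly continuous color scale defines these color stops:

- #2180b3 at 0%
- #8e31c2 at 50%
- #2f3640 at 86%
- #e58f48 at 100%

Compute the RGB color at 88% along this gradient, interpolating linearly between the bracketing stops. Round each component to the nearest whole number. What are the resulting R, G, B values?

88% lies between the 86% and 100% stops, so the local fraction is t = (88 − 86)/(100 − 86) = 2/14 ≈ 0.1429.
#2f3640 → (47, 54, 64); #e58f48 → (229, 143, 72).
R = 47 + 0.1429 × (229 − 47) = 73.008 → 73
G = 54 + 0.1429 × (143 − 54) = 66.718 → 67
B = 64 + 0.1429 × (72 − 64) = 65.143 → 65

(73, 67, 65)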